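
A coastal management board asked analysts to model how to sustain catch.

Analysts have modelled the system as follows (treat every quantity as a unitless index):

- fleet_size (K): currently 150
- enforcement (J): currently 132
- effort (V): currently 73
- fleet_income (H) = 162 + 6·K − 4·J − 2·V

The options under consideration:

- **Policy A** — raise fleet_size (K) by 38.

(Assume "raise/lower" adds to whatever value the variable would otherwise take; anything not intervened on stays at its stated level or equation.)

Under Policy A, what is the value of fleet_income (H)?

Policy A (K + 38):
  K = 150 + 38 = 188
  J = 132
  V = 73
  H = 162 + 6·188 − 4·132 − 2·73 = 616

616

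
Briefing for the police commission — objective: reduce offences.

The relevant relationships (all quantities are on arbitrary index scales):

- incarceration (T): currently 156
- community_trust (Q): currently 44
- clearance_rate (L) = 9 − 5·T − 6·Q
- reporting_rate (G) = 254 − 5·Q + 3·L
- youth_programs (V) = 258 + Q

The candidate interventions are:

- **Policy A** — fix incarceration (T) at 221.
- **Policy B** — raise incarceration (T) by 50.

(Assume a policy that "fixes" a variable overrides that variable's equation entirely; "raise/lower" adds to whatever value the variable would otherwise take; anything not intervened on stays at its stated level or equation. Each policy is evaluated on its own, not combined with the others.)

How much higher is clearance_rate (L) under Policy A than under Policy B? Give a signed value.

Policy A (T := 221):
  T = 221
  Q = 44
  L = 9 − 5·221 − 6·44 = -1360
Policy B (T + 50):
  T = 156 + 50 = 206
  Q = 44
  L = 9 − 5·206 − 6·44 = -1285
L: -1360 − (-1285) = -75

-75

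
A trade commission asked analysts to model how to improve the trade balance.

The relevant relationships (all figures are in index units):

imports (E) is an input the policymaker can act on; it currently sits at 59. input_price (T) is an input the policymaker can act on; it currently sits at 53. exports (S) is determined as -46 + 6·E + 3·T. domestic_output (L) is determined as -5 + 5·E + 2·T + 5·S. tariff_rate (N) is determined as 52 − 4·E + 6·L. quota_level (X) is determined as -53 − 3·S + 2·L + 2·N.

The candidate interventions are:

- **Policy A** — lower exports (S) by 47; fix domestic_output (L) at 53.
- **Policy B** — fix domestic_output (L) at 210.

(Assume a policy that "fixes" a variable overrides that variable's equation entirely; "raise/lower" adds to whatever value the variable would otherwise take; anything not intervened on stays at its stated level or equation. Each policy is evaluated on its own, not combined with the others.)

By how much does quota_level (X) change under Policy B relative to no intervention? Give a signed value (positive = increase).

-35294

Baseline:
  E = 59
  T = 53
  S = -46 + 6·59 + 3·53 = 467
  L = -5 + 5·59 + 2·53 + 5·467 = 2731
  N = 52 − 4·59 + 6·2731 = 16202
  X = -53 − 3·467 + 2·2731 + 2·16202 = 36412
Policy B (L := 210):
  E = 59
  T = 53
  S = -46 + 6·59 + 3·53 = 467
  L = 210
  N = 52 − 4·59 + 6·210 = 1076
  X = -53 − 3·467 + 2·210 + 2·1076 = 1118
Change in X: 1118 − 36412 = -35294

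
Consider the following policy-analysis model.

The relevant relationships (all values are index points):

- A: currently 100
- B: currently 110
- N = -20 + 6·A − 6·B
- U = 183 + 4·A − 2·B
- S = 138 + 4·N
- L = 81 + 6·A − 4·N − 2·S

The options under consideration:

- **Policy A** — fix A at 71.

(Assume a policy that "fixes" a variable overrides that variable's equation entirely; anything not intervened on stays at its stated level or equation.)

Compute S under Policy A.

-878

Policy A (A := 71):
  A = 71
  B = 110
  N = -20 + 6·71 − 6·110 = -254
  S = 138 + 4·(-254) = -878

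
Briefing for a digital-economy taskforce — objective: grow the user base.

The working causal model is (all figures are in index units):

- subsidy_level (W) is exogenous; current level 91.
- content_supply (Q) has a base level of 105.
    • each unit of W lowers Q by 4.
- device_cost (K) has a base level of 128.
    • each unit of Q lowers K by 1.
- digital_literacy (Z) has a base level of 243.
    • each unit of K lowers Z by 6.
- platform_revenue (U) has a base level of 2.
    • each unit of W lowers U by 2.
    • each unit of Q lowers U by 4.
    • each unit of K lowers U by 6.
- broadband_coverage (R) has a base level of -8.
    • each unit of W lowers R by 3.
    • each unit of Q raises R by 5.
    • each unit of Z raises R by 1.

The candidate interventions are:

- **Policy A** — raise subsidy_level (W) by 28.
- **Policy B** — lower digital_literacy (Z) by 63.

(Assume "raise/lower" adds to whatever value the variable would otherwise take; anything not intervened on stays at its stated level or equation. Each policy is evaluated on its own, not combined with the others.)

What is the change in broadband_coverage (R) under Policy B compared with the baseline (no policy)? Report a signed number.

-63

Baseline:
  W = 91
  Q = 105 − 4·91 = -259
  K = 128 − (-259) = 387
  Z = 243 − 6·387 = -2079
  R = -8 − 3·91 + 5·(-259) + (-2079) = -3655
Policy B (Z − 63):
  W = 91
  Q = 105 − 4·91 = -259
  K = 128 − (-259) = 387
  Z = 243 − 6·387 (−63 from intervention) = -2142
  R = -8 − 3·91 + 5·(-259) + (-2142) = -3718
Change in R: -3718 − (-3655) = -63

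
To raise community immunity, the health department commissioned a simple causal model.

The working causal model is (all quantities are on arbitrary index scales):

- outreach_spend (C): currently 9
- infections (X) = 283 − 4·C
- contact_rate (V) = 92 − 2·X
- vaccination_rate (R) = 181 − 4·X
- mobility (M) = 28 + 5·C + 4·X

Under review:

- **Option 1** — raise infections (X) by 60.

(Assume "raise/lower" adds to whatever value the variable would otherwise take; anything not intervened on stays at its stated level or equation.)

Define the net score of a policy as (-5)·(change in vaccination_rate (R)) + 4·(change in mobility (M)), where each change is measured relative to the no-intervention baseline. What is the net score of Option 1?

2160

Baseline:
  C = 9
  X = 283 − 4·9 = 247
  R = 181 − 4·247 = -807
  M = 28 + 5·9 + 4·247 = 1061
Option 1 (X + 60):
  C = 9
  X = 283 − 4·9 (+60 from intervention) = 307
  R = 181 − 4·307 = -1047
  M = 28 + 5·9 + 4·307 = 1301
ΔR = -1047 − (-807) = -240; ΔM = 1301 − 1061 = 240
Score = (-5)·(-240) + 4·240 = 2160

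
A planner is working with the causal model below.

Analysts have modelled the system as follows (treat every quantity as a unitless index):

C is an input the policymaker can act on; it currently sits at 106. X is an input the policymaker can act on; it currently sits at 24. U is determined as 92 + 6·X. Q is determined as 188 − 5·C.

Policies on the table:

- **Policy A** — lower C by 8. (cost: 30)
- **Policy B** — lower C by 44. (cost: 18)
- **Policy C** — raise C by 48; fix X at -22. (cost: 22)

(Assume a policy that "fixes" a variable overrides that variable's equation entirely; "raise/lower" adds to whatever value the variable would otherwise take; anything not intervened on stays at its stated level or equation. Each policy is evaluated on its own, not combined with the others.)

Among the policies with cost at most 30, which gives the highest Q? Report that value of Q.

Policy A (C − 8):
  C = 106 − 8 = 98
  Q = 188 − 5·98 = -302
Policy B (C − 44):
  C = 106 − 44 = 62
  Q = 188 − 5·62 = -122
Policy C (C + 48, X := -22):
  C = 106 + 48 = 154
  Q = 188 − 5·154 = -582
Comparing — Policy A: Q=-302, Policy B: Q=-122, Policy C: Q=-582. Highest is -122 (Policy B).

-122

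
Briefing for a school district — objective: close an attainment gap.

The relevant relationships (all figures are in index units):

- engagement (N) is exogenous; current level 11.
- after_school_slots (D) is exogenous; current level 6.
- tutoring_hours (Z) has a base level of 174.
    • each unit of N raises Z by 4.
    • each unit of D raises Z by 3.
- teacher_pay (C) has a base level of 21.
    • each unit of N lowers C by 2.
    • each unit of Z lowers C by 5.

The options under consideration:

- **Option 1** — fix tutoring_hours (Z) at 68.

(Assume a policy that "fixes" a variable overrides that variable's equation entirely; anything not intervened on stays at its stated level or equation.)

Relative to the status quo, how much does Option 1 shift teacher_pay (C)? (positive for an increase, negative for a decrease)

840

Baseline:
  N = 11
  D = 6
  Z = 174 + 4·11 + 3·6 = 236
  C = 21 − 2·11 − 5·236 = -1181
Option 1 (Z := 68):
  N = 11
  D = 6
  Z = 68
  C = 21 − 2·11 − 5·68 = -341
Change in C: -341 − (-1181) = 840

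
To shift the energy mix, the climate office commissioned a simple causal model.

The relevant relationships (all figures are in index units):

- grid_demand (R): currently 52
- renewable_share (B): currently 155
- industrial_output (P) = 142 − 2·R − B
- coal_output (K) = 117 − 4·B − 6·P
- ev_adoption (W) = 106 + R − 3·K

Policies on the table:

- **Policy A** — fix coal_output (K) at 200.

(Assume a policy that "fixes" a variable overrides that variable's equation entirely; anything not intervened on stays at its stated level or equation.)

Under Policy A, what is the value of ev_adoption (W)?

-442

Policy A (K := 200):
  R = 52
  B = 155
  P = 142 − 2·52 − 155 = -117
  K = 200
  W = 106 + 52 − 3·200 = -442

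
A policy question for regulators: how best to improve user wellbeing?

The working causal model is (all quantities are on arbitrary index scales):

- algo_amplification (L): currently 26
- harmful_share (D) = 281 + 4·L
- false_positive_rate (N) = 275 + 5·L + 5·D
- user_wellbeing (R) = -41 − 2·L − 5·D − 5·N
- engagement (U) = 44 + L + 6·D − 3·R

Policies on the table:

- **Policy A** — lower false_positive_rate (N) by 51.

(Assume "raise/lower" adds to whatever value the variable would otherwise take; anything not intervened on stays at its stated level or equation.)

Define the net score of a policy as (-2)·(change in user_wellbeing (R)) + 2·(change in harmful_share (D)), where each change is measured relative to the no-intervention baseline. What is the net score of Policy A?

Baseline:
  L = 26
  D = 281 + 4·26 = 385
  N = 275 + 5·26 + 5·385 = 2330
  R = -41 − 2·26 − 5·385 − 5·2330 = -13668
Policy A (N − 51):
  L = 26
  D = 281 + 4·26 = 385
  N = 275 + 5·26 + 5·385 (−51 from intervention) = 2279
  R = -41 − 2·26 − 5·385 − 5·2279 = -13413
ΔR = -13413 − (-13668) = 255; ΔD = 385 − 385 = 0
Score = (-2)·255 + 2·0 = -510

-510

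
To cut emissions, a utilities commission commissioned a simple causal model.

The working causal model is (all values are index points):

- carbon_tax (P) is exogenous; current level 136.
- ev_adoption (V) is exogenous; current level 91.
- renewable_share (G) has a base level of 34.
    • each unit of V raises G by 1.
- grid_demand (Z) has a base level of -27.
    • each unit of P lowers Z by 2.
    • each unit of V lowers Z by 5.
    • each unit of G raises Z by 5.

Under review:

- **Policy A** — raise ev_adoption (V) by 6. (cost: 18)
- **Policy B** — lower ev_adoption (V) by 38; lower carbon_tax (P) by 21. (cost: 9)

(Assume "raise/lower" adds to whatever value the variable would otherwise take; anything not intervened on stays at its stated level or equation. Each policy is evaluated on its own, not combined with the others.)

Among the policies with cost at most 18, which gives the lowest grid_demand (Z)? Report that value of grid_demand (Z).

Policy A (V + 6):
  P = 136
  V = 91 + 6 = 97
  G = 34 + 97 = 131
  Z = -27 − 2·136 − 5·97 + 5·131 = -129
Policy B (V − 38, P − 21):
  P = 136 − 21 = 115
  V = 91 − 38 = 53
  G = 34 + 53 = 87
  Z = -27 − 2·115 − 5·53 + 5·87 = -87
Comparing — Policy A: Z=-129, Policy B: Z=-87. Lowest is -129 (Policy A).

-129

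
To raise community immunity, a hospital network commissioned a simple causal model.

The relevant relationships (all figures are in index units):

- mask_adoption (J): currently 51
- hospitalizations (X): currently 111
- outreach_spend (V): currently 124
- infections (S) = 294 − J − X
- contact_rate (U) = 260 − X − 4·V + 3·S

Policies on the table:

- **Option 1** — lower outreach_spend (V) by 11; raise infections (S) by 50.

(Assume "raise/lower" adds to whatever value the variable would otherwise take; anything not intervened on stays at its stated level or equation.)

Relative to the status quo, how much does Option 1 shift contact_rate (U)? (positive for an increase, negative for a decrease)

Baseline:
  J = 51
  X = 111
  V = 124
  S = 294 − 51 − 111 = 132
  U = 260 − 111 − 4·124 + 3·132 = 49
Option 1 (V − 11, S + 50):
  J = 51
  X = 111
  V = 124 − 11 = 113
  S = 294 − 51 − 111 (+50 from intervention) = 182
  U = 260 − 111 − 4·113 + 3·182 = 243
Change in U: 243 − 49 = 194

194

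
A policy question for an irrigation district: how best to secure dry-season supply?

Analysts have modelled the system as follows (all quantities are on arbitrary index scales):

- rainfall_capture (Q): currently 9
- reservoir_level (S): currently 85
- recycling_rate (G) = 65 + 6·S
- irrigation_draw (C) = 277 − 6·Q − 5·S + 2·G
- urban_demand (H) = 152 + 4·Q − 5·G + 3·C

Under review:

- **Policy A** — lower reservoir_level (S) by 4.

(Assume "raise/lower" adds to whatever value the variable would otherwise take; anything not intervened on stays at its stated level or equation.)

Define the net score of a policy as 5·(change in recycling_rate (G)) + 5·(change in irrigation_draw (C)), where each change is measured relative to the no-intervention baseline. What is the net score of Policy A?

Baseline:
  Q = 9
  S = 85
  G = 65 + 6·85 = 575
  C = 277 − 6·9 − 5·85 + 2·575 = 948
Policy A (S − 4):
  Q = 9
  S = 85 − 4 = 81
  G = 65 + 6·81 = 551
  C = 277 − 6·9 − 5·81 + 2·551 = 920
ΔG = 551 − 575 = -24; ΔC = 920 − 948 = -28
Score = 5·(-24) + 5·(-28) = -260

-260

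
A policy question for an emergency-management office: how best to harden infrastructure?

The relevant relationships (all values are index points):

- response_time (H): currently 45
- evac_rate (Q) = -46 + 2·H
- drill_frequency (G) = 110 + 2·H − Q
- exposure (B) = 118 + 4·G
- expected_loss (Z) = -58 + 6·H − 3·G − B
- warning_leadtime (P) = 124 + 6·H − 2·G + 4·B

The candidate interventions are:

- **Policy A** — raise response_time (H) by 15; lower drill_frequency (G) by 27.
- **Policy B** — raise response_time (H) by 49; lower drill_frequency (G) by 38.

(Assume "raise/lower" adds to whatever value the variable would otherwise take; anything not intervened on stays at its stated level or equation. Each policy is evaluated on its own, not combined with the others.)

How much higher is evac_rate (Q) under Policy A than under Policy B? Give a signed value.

Policy A (H + 15, G − 27):
  H = 45 + 15 = 60
  Q = -46 + 2·60 = 74
Policy B (H + 49, G − 38):
  H = 45 + 49 = 94
  Q = -46 + 2·94 = 142
Q: 74 − 142 = -68

-68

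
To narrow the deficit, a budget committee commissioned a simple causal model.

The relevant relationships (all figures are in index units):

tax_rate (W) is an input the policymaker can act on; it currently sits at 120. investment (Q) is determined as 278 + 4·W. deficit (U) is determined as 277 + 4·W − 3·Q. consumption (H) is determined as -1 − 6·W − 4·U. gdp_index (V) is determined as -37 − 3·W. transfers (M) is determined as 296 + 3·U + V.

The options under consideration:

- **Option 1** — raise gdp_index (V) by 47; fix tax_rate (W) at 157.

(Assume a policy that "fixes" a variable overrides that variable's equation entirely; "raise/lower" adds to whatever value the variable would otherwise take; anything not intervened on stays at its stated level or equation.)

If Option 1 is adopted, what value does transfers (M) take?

Option 1 (V + 47, W := 157):
  W = 157
  Q = 278 + 4·157 = 906
  U = 277 + 4·157 − 3·906 = -1813
  V = -37 − 3·157 (+47 from intervention) = -461
  M = 296 + 3·(-1813) + (-461) = -5604

-5604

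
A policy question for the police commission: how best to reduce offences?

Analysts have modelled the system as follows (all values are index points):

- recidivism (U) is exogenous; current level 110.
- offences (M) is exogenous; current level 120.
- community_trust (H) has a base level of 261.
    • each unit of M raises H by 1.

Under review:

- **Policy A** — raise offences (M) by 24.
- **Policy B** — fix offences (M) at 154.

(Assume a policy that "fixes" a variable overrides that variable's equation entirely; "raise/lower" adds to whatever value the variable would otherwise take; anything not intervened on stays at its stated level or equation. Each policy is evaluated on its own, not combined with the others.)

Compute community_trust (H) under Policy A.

Policy A (M + 24):
  M = 120 + 24 = 144
  H = 261 + 144 = 405

405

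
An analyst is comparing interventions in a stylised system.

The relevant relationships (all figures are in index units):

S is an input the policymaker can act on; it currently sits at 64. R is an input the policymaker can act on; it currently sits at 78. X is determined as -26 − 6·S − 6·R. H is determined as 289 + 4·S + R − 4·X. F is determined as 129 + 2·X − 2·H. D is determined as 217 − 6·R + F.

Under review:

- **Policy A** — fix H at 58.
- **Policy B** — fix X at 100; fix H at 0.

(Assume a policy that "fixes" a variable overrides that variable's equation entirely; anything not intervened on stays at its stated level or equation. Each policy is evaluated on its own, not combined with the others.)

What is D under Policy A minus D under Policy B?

Policy A (H := 58):
  S = 64
  R = 78
  X = -26 − 6·64 − 6·78 = -878
  H = 58
  F = 129 + 2·(-878) − 2·58 = -1743
  D = 217 − 6·78 + (-1743) = -1994
Policy B (X := 100, H := 0):
  S = 64
  R = 78
  X = 100
  H = 0
  F = 129 + 2·100 − 2·0 = 329
  D = 217 − 6·78 + 329 = 78
D: -1994 − 78 = -2072

-2072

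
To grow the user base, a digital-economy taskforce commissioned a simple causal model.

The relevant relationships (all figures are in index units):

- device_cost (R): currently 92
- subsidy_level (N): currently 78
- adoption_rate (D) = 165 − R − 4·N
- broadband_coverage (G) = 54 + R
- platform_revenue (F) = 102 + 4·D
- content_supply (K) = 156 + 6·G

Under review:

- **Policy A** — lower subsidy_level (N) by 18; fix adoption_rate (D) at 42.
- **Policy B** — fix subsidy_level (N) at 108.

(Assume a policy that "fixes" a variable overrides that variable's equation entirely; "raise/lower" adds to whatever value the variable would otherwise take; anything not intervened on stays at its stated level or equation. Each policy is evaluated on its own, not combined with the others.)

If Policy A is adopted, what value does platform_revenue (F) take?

270

Policy A (N − 18, D := 42):
  R = 92
  N = 78 − 18 = 60
  D = 42
  F = 102 + 4·42 = 270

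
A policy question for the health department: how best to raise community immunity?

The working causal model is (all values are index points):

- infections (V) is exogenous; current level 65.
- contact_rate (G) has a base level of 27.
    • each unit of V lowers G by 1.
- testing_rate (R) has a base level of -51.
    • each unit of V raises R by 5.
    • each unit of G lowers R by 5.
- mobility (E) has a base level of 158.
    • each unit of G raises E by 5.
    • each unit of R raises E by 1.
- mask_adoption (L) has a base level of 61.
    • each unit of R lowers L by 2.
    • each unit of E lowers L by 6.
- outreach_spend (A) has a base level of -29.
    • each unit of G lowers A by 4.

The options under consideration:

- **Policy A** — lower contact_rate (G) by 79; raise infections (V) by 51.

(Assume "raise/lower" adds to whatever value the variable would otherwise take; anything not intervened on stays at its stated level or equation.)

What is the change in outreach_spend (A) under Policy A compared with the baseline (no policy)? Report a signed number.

Baseline:
  V = 65
  G = 27 − 65 = -38
  A = -29 − 4·(-38) = 123
Policy A (G − 79, V + 51):
  V = 65 + 51 = 116
  G = 27 − 116 (−79 from intervention) = -168
  A = -29 − 4·(-168) = 643
Change in A: 643 − 123 = 520

520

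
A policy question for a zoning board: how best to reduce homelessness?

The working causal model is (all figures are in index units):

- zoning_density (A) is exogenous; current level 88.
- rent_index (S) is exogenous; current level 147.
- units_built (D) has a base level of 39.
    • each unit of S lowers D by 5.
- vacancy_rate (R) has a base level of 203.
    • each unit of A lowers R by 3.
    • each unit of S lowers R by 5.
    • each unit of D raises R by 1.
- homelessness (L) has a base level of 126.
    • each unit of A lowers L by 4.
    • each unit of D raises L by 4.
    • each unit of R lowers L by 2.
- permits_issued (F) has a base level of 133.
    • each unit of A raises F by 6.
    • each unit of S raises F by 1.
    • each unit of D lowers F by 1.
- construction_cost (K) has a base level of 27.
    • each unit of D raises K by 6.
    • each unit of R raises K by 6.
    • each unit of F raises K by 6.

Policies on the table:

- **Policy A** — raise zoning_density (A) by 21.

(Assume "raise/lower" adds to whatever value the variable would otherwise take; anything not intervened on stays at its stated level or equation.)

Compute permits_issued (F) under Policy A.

Policy A (A + 21):
  A = 88 + 21 = 109
  S = 147
  D = 39 − 5·147 = -696
  F = 133 + 6·109 + 147 − (-696) = 1630

1630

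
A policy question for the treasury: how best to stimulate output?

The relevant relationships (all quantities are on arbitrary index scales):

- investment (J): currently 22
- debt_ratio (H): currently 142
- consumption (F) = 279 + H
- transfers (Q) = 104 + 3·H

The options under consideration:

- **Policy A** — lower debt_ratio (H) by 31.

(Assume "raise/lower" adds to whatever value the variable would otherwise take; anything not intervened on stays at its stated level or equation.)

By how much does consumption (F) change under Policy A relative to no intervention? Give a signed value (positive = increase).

Baseline:
  H = 142
  F = 279 + 142 = 421
Policy A (H − 31):
  H = 142 − 31 = 111
  F = 279 + 111 = 390
Change in F: 390 − 421 = -31

-31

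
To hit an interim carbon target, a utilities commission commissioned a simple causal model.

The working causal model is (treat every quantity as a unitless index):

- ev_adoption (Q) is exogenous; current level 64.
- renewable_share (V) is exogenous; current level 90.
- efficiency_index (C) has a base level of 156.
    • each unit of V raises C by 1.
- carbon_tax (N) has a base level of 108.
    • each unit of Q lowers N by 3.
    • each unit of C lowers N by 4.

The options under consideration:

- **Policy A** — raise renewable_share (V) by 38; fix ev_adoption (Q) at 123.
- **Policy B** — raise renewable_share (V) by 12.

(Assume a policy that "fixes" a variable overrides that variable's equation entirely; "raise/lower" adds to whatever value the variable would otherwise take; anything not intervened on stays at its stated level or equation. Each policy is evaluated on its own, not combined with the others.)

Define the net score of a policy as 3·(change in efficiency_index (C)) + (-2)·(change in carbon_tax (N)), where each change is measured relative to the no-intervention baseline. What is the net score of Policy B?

132

Baseline:
  Q = 64
  V = 90
  C = 156 + 90 = 246
  N = 108 − 3·64 − 4·246 = -1068
Policy B (V + 12):
  Q = 64
  V = 90 + 12 = 102
  C = 156 + 102 = 258
  N = 108 − 3·64 − 4·258 = -1116
ΔC = 258 − 246 = 12; ΔN = -1116 − (-1068) = -48
Score = 3·12 + (-2)·(-48) = 132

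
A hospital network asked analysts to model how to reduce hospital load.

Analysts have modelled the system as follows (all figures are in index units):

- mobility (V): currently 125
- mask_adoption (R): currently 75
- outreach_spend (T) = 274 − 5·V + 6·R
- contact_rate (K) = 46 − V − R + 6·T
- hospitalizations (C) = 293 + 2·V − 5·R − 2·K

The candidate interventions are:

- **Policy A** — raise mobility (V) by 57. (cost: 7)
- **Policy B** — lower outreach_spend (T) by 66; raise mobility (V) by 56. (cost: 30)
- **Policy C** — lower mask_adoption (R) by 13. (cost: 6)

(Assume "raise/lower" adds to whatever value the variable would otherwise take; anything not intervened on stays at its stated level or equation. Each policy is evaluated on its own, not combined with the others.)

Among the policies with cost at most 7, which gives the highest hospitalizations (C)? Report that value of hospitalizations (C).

Policy A (V + 57):
  V = 125 + 57 = 182
  R = 75
  T = 274 − 5·182 + 6·75 = -186
  K = 46 − 182 − 75 + 6·(-186) = -1327
  C = 293 + 2·182 − 5·75 − 2·(-1327) = 2936
Policy C (R − 13):
  V = 125
  R = 75 − 13 = 62
  T = 274 − 5·125 + 6·62 = 21
  K = 46 − 125 − 62 + 6·21 = -15
  C = 293 + 2·125 − 5·62 − 2·(-15) = 263
Comparing — Policy A: C=2936, Policy C: C=263. Highest is 2936 (Policy A).

2936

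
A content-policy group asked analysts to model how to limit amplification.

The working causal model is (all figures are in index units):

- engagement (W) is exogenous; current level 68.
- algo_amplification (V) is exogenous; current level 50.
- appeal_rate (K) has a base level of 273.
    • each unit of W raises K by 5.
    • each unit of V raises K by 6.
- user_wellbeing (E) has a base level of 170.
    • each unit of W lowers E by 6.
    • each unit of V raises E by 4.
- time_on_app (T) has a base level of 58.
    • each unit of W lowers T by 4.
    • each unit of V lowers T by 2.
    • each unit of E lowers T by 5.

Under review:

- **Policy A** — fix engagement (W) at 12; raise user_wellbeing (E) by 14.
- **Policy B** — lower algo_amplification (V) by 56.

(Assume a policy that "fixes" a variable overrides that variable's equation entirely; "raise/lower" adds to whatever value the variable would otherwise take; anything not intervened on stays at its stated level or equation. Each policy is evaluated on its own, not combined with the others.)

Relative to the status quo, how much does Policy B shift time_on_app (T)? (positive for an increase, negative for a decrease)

1232

Baseline:
  W = 68
  V = 50
  E = 170 − 6·68 + 4·50 = -38
  T = 58 − 4·68 − 2·50 − 5·(-38) = -124
Policy B (V − 56):
  W = 68
  V = 50 − 56 = -6
  E = 170 − 6·68 + 4·(-6) = -262
  T = 58 − 4·68 − 2·(-6) − 5·(-262) = 1108
Change in T: 1108 − (-124) = 1232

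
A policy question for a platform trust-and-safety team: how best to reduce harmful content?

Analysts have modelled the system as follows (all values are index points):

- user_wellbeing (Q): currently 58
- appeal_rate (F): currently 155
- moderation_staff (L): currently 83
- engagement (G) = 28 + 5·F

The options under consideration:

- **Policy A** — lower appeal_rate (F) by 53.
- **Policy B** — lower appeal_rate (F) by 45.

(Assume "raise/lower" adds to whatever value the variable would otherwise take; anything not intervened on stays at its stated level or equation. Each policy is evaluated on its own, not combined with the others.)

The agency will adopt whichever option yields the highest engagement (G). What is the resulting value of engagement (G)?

578

Policy A (F − 53):
  F = 155 − 53 = 102
  G = 28 + 5·102 = 538
Policy B (F − 45):
  F = 155 − 45 = 110
  G = 28 + 5·110 = 578
Comparing — Policy A: G=538, Policy B: G=578. Highest is 578 (Policy B).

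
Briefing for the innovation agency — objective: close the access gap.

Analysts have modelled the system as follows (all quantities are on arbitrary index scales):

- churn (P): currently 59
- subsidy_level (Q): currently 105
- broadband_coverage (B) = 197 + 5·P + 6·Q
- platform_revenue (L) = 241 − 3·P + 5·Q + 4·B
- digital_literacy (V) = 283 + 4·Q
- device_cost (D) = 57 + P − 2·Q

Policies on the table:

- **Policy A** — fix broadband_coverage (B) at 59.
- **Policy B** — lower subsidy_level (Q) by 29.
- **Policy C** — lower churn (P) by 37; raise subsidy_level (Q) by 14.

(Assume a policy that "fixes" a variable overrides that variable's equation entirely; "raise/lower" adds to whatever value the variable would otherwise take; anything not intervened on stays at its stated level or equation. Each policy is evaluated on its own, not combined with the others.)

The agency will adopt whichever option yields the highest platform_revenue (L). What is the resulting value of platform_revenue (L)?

4854

Policy A (B := 59):
  P = 59
  Q = 105
  B = 59
  L = 241 − 3·59 + 5·105 + 4·59 = 825
Policy B (Q − 29):
  P = 59
  Q = 105 − 29 = 76
  B = 197 + 5·59 + 6·76 = 948
  L = 241 − 3·59 + 5·76 + 4·948 = 4236
Policy C (P − 37, Q + 14):
  P = 59 − 37 = 22
  Q = 105 + 14 = 119
  B = 197 + 5·22 + 6·119 = 1021
  L = 241 − 3·22 + 5·119 + 4·1021 = 4854
Comparing — Policy A: L=825, Policy B: L=4236, Policy C: L=4854. Highest is 4854 (Policy C).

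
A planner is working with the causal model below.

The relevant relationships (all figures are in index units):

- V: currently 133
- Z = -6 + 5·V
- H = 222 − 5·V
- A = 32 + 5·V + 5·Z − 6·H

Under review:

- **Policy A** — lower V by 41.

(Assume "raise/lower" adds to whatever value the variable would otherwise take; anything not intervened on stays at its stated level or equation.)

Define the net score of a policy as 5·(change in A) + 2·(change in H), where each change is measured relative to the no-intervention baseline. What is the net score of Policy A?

-11890

Baseline:
  V = 133
  Z = -6 + 5·133 = 659
  H = 222 − 5·133 = -443
  A = 32 + 5·133 + 5·659 − 6·(-443) = 6650
Policy A (V − 41):
  V = 133 − 41 = 92
  Z = -6 + 5·92 = 454
  H = 222 − 5·92 = -238
  A = 32 + 5·92 + 5·454 − 6·(-238) = 4190
ΔA = 4190 − 6650 = -2460; ΔH = -238 − (-443) = 205
Score = 5·(-2460) + 2·205 = -11890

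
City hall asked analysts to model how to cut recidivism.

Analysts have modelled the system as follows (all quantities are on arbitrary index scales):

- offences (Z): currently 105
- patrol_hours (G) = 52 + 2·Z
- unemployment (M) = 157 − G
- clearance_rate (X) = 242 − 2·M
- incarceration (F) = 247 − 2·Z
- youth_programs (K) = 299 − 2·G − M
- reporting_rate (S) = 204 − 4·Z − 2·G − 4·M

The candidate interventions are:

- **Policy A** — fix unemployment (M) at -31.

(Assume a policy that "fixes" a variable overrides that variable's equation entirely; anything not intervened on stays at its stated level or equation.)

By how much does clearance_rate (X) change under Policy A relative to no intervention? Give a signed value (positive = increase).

Baseline:
  Z = 105
  G = 52 + 2·105 = 262
  M = 157 − 262 = -105
  X = 242 − 2·(-105) = 452
Policy A (M := -31):
  Z = 105
  G = 52 + 2·105 = 262
  M = -31
  X = 242 − 2·(-31) = 304
Change in X: 304 − 452 = -148

-148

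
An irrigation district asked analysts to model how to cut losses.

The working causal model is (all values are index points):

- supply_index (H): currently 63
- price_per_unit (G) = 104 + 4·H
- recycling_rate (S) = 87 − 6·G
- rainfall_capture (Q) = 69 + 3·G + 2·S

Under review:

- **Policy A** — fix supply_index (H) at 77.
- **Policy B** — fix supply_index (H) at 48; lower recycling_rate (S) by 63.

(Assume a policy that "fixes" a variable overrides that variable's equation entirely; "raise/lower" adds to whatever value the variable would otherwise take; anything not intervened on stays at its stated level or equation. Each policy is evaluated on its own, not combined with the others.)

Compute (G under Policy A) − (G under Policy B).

Policy A (H := 77):
  H = 77
  G = 104 + 4·77 = 412
Policy B (H := 48, S − 63):
  H = 48
  G = 104 + 4·48 = 296
G: 412 − 296 = 116

116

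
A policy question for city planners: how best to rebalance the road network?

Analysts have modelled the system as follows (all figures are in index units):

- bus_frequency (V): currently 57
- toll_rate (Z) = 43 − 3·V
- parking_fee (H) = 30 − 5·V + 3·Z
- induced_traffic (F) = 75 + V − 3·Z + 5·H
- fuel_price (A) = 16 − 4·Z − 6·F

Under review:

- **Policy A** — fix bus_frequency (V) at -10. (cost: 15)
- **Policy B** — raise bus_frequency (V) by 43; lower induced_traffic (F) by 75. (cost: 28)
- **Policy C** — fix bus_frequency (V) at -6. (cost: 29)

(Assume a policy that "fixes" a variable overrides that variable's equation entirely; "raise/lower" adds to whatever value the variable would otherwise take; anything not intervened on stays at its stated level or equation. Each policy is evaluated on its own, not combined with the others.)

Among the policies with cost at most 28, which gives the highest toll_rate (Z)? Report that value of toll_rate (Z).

73

Policy A (V := -10):
  V = -10
  Z = 43 − 3·(-10) = 73
Policy B (V + 43, F − 75):
  V = 57 + 43 = 100
  Z = 43 − 3·100 = -257
Comparing — Policy A: Z=73, Policy B: Z=-257. Highest is 73 (Policy A).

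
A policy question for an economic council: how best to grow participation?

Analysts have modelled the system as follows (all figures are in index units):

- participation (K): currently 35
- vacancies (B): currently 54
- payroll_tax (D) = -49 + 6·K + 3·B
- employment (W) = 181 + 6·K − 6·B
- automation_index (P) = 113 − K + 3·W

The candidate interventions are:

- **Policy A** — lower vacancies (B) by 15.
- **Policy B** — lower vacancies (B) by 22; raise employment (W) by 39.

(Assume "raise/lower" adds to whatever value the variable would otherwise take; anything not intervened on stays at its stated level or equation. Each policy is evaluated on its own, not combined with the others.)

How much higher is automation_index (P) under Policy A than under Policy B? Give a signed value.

-243

Policy A (B − 15):
  K = 35
  B = 54 − 15 = 39
  W = 181 + 6·35 − 6·39 = 157
  P = 113 − 35 + 3·157 = 549
Policy B (B − 22, W + 39):
  K = 35
  B = 54 − 22 = 32
  W = 181 + 6·35 − 6·32 (+39 from intervention) = 238
  P = 113 − 35 + 3·238 = 792
P: 549 − 792 = -243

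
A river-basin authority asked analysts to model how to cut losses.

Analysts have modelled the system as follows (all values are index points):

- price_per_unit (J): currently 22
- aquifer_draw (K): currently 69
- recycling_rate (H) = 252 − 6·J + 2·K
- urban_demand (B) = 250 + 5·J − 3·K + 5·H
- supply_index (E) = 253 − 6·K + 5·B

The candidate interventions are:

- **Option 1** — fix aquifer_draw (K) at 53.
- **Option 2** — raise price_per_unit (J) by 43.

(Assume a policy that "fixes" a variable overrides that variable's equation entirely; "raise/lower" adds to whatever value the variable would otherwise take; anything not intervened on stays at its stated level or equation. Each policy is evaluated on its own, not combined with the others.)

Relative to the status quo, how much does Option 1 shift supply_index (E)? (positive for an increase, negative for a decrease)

Baseline:
  J = 22
  K = 69
  H = 252 − 6·22 + 2·69 = 258
  B = 250 + 5·22 − 3·69 + 5·258 = 1443
  E = 253 − 6·69 + 5·1443 = 7054
Option 1 (K := 53):
  J = 22
  K = 53
  H = 252 − 6·22 + 2·53 = 226
  B = 250 + 5·22 − 3·53 + 5·226 = 1331
  E = 253 − 6·53 + 5·1331 = 6590
Change in E: 6590 − 7054 = -464

-464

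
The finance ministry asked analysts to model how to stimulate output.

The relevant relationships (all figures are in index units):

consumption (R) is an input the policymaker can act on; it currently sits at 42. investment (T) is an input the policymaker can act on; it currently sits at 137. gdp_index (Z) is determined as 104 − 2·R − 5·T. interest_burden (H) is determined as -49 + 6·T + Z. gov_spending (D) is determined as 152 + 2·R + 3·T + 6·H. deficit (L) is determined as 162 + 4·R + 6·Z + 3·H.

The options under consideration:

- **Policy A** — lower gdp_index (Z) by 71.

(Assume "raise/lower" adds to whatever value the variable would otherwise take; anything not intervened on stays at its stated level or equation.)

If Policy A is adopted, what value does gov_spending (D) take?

Policy A (Z − 71):
  R = 42
  T = 137
  Z = 104 − 2·42 − 5·137 (−71 from intervention) = -736
  H = -49 + 6·137 + (-736) = 37
  D = 152 + 2·42 + 3·137 + 6·37 = 869

869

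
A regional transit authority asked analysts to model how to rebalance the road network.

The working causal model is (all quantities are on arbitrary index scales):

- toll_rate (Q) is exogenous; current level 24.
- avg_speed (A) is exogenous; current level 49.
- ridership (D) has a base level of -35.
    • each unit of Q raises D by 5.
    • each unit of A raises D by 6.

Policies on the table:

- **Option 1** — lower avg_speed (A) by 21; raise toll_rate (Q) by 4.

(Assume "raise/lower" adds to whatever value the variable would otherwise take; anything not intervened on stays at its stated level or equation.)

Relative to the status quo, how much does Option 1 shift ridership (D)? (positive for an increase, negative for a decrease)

Baseline:
  Q = 24
  A = 49
  D = -35 + 5·24 + 6·49 = 379
Option 1 (A − 21, Q + 4):
  Q = 24 + 4 = 28
  A = 49 − 21 = 28
  D = -35 + 5·28 + 6·28 = 273
Change in D: 273 − 379 = -106

-106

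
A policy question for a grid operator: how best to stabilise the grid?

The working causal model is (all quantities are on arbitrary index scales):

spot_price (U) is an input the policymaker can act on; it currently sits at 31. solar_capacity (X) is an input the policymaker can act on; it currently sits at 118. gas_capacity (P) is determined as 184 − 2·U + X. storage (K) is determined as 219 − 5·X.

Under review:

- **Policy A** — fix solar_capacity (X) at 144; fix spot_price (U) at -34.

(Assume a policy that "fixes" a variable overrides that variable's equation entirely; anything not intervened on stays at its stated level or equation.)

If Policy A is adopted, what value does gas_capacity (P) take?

Policy A (X := 144, U := -34):
  U = -34
  X = 144
  P = 184 − 2·(-34) + 144 = 396

396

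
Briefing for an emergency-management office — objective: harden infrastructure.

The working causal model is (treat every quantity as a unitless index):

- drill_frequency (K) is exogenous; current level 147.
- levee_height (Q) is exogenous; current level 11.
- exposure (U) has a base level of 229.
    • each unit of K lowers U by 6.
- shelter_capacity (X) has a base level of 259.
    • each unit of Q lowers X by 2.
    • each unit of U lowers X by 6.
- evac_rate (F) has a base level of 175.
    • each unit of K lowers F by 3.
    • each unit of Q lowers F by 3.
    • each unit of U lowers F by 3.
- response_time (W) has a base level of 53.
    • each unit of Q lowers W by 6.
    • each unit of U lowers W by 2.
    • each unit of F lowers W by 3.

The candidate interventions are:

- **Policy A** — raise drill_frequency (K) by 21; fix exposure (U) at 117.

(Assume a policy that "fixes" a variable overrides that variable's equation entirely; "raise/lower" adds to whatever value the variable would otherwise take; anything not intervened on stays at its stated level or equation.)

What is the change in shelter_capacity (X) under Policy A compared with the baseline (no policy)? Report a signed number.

Baseline:
  K = 147
  Q = 11
  U = 229 − 6·147 = -653
  X = 259 − 2·11 − 6·(-653) = 4155
Policy A (K + 21, U := 117):
  K = 147 + 21 = 168
  Q = 11
  U = 117
  X = 259 − 2·11 − 6·117 = -465
Change in X: -465 − 4155 = -4620

-4620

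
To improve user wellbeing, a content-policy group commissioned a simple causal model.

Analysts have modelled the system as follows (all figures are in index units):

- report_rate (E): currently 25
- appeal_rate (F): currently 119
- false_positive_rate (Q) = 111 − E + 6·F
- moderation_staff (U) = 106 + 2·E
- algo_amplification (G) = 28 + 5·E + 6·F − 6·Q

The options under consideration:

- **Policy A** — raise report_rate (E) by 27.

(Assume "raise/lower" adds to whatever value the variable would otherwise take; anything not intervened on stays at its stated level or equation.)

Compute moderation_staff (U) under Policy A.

Policy A (E + 27):
  E = 25 + 27 = 52
  U = 106 + 2·52 = 210

210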